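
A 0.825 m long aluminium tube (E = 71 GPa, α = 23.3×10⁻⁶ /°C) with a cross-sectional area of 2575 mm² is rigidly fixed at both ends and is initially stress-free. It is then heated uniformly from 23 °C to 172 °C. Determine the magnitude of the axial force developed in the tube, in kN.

With zero net strain, σ = E·αΔT = 71 GPa × 23.3×10⁻⁶ × 149 = 246.5 MPa.
Axial force P = σA = 246.5 × 2575 = 634700 N = 634.7 kN, compressive.

P ≈ 635 kN (compressive)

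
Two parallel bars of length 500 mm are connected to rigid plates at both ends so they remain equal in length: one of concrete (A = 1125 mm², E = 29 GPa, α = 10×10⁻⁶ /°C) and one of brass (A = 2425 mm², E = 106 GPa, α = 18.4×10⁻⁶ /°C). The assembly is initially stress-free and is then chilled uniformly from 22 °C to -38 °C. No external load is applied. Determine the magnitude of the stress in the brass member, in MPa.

σ ≈ 6.02 MPa (tensile)

The brass has the larger α, so on cooling it would change length more than the concrete if both were free. The rigid plates force a common final length, so the brass is put into tension and the concrete into compression, with equal and opposite forces P (no external load).
Compatibility of the two members (thermal + elastic change equal): (α₁ − α₂)ΔT = P·[1/(A₁E₁) + 1/(A₂E₂)].
|α₁ − α₂|·ΔT = 8.4×10⁻⁶ × 60 = 0.000504.
1/(A₁E₁) + 1/(A₂E₂) = 1/(1125×29×10³) + 1/(2425×106×10³) = 3.454×10⁻⁸ N⁻¹.
So P = 0.000504 / 3.454×10⁻⁸ = 14.59 kN.
σ_{brass} = P/A₂ = 14590/2425 = 6.017 MPa, tensile.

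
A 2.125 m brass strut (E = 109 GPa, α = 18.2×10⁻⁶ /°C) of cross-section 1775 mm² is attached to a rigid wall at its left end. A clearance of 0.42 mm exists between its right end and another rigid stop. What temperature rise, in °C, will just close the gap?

The gap closes when αΔT L = 0.42 mm, since the strut is still unstressed at that instant.
ΔT = 0.42 / (18.2×10⁻⁶ × 2125) = 10.86 °C.

ΔT ≈ 10.9 °C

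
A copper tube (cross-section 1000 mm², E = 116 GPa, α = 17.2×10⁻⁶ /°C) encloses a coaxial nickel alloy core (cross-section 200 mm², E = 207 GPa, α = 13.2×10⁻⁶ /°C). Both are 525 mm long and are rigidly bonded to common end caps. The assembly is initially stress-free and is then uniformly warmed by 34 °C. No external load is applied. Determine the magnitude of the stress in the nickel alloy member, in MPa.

σ ≈ 20.7 MPa (tensile)

Both members must finish at the same length. With the larger α, the copper tends to over-expand; the plates restrain it, putting the copper in compression and the nickel alloy in tension. With no external load the two internal forces are equal and opposite, magnitude P.
Equating the net (thermal + elastic) strains gives |α₁ − α₂|·ΔT = P·[1/(A₁E₁) + 1/(A₂E₂)].
|α₁ − α₂|·ΔT = 4×10⁻⁶ × 34 = 0.000136.
1/(A₁E₁) + 1/(A₂E₂) = 1/(1000×116×10³) + 1/(200×207×10³) = 3.278×10⁻⁸ N⁻¹.
P = 0.000136 / 3.278×10⁻⁸ = 4149 N = 4.149 kN.
σ_{nickel alloy} = P/A₂ = 4149/200 = 20.75 MPa, tensile.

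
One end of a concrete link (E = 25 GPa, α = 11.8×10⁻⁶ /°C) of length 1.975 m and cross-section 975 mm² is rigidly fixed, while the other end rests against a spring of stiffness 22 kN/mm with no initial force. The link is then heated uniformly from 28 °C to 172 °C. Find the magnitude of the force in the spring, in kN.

Free thermal expansion: δ_free = αΔT L = 11.8×10⁻⁶ × 144 × 1975 = 3.356 mm.
Let P be the compressive force at the spring. The link shortens elastically by PL/(AE) and the spring compresses by P/k; together these equal δ_free.
P [ L/(AE) + 1/k ] = δ_free → P [ 1975/(975×25×10³) + 1/(22×10³) ] = 3.356.
P = 3.356 / 0.0001265 = 26530 N.

P ≈ 26.5 kN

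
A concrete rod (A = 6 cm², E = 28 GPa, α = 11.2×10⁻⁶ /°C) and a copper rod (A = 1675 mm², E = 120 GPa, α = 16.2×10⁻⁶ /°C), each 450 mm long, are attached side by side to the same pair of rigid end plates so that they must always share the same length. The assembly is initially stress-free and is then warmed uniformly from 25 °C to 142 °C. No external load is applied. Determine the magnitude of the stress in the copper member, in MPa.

Equilibrium of a rigid end plate with no external load gives equal and opposite internal forces ±P in the two members. Since α_{copper} > α_{concrete}, heating drives the copper into compression and the concrete into tension.
Setting the final lengths equal and cancelling L: (α₁ − α₂)ΔT = P/(A₁E₁) + P/(A₂E₂).
|α₁ − α₂|·ΔT = 5×10⁻⁶ × 117 = 0.000585.
1/(A₁E₁) + 1/(A₂E₂) = 1/(600×28×10³) + 1/(1675×120×10³) = 6.45×10⁻⁸ N⁻¹.
So P = 0.000585 / 6.45×10⁻⁸ = 9.07 kN.
σ_{copper} = P/A₂ = 9070/1675 = 5.415 MPa, compressive.

σ ≈ 5.41 MPa (compressive)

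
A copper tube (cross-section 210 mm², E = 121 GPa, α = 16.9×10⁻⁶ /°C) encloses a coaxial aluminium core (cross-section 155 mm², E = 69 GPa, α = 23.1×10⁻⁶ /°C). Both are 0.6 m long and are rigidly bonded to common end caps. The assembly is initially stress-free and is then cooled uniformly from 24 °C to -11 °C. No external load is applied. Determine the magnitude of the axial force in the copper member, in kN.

Equilibrium of a rigid end plate with no external load gives equal and opposite internal forces ±P in the two members. Since α_{aluminium} > α_{copper}, cooling drives the aluminium into tension and the copper into compression.
Compatibility of the two members (thermal + elastic change equal): (α₁ − α₂)ΔT = P·[1/(A₁E₁) + 1/(A₂E₂)].
|α₁ − α₂|·ΔT = 6.2×10⁻⁶ × 35 = 0.000217.
1/(A₁E₁) + 1/(A₂E₂) = 1/(210×121×10³) + 1/(155×69×10³) = 1.329×10⁻⁷ N⁻¹.
P = 0.000217 / 1.329×10⁻⁷ = 1633 N = 1.633 kN.

P ≈ 1.63 kN (compressive in the copper)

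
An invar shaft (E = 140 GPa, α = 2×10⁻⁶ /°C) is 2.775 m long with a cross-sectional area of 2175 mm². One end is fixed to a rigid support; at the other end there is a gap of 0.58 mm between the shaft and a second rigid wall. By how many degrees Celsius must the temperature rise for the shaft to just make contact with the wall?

ΔT ≈ 105 °C

Contact occurs when the free expansion equals the gap: αΔT L = 0.58 mm.
ΔT = 0.58 / (2×10⁻⁶ × 2775) = 104.5 °C.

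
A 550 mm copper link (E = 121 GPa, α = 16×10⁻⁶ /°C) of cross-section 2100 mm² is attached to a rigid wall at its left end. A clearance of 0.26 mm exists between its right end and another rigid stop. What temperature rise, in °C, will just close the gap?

ΔT ≈ 29.5 °C

The gap closes when αΔT L = 0.26 mm, since the link is still unstressed at that instant.
ΔT = 0.26 / (16×10⁻⁶ × 550) = 29.55 °C.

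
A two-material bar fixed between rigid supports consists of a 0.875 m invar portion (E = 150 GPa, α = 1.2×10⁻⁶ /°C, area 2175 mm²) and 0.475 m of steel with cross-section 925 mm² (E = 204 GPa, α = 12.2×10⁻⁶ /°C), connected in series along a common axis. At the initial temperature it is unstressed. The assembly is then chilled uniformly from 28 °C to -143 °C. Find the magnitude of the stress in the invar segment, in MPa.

With the walls removed the bar would change length by δ_free = Σ αᵢΔT Lᵢ = 1.2×10⁻⁶×171×875 + 12.2×10⁻⁶×171×475 = 1.17 mm.
The walls prevent any net length change, so an axial force P (same in every segment) develops. Compatibility: P · Σ Lᵢ/(AᵢEᵢ) = δ_free.
Σ Lᵢ/(AᵢEᵢ) = 875/(2175×150×10³) + 475/(925×204×10³) = 5.199×10⁻⁶ mm/N.
P = 1.17 / 5.199×10⁻⁶ = 225100 N = 225.1 kN, tensile.
σ_{invar} = P / A = 225100 / 2175 = 103.5 MPa.

σ ≈ 104 MPa (tensile)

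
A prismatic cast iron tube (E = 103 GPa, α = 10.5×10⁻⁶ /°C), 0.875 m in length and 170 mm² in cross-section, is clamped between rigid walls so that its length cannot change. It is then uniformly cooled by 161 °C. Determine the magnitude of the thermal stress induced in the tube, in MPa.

σ ≈ 174 MPa (tensile)

The supports are rigid, so the total axial strain is zero. The restrained thermal strain is ε = αΔT = 10.5×10⁻⁶ × 161 = 1690.5×10⁻⁶.
σ = EαΔT = 103×10³ × 10.5×10⁻⁶ × 161 = 174.1 MPa (tensile; the tube is trying to contract).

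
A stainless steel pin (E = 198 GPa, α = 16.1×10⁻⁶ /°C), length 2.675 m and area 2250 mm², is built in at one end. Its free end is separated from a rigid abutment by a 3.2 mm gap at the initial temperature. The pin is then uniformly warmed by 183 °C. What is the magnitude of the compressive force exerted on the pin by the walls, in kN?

Unrestrained expansion: δ_free = αΔT L = 16.1×10⁻⁶ × 183 × 2675 = 7.881 mm.
The gap closes (δ_free > 3.2 mm) and the wall then resists a further 7.881 − 3.2 = 4.681 mm of expansion.
Compatibility: PL/(AE) = 4.681 mm, so σ = P/A = E × (4.681/2675) = 346.5 MPa.
Force on the wall = σA = 346.5 × 2250 mm² = 779.6 kN.

P ≈ 780 kN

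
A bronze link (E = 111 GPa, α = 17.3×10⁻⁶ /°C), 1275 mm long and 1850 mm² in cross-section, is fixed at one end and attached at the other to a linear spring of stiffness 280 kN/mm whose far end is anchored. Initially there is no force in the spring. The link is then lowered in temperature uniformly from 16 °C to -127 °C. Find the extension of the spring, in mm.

Free thermal contraction: δ_free = αΔT L = 17.3×10⁻⁶ × 143 × 1275 = 3.154 mm.
With a force P in the spring, the elastic change of the link is PL/(AE) and that of the spring is P/k; compatibility requires their sum to equal δ_free.
P [ L/(AE) + 1/k ] = δ_free → P [ 1275/(1850×111×10³) + 1/(280×10³) ] = 3.154.
P = 3.154 / 9.78×10⁻⁶ = 322500 N.
Spring extension = P/k = 322500/(280×10³) = 1.152 mm.

δ ≈ 1.15 mm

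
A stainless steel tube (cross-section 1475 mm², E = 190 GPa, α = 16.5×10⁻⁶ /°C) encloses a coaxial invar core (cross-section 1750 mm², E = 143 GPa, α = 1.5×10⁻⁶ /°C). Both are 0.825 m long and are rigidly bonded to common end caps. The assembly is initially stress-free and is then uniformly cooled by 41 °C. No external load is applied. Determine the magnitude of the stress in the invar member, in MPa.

σ ≈ 46.5 MPa (compressive)

The stainless steel has the larger α, so on cooling it would change length more than the invar if both were free. The rigid plates force a common final length, so the stainless steel is put into tension and the invar into compression, with equal and opposite forces P (no external load).
Setting the final lengths equal and cancelling L: (α₁ − α₂)ΔT = P/(A₁E₁) + P/(A₂E₂).
|α₁ − α₂|·ΔT = 15×10⁻⁶ × 41 = 0.000615.
1/(A₁E₁) + 1/(A₂E₂) = 1/(1475×190×10³) + 1/(1750×143×10³) = 7.564×10⁻⁹ N⁻¹.
So P = 0.000615 / 7.564×10⁻⁹ = 81.3 kN.
σ_{invar} = P/A₂ = 81300/1750 = 46.46 MPa, compressive.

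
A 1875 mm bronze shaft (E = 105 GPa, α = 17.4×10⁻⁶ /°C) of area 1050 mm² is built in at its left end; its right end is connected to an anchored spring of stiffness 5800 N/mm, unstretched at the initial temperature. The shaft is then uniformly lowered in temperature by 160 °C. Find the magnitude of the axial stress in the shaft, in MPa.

If the spring were absent the shaft would shorten by αΔT L = 17.4×10⁻⁶ × 160 × 1875 = 5.22 mm.
With a force P in the spring, the elastic change of the shaft is PL/(AE) and that of the spring is P/k; compatibility requires their sum to equal δ_free.
So P = δ_free / [L/(AE) + 1/k] = 5.22 / [ 1875/(1050×105×10³) + 1/(5800) ].
P = 5.22 / 0.0001894 = 27560 N.
σ = P/A = 27560/1050 = 26.25 MPa.

σ ≈ 26.2 MPa (tensile)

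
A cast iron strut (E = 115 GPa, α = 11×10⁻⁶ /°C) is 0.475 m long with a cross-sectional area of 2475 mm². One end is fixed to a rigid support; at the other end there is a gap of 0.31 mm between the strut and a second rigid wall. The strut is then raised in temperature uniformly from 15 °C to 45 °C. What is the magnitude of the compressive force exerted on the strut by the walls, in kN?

P ≈ 0 kN

Free thermal elongation = αΔT L = 11×10⁻⁶ × 30 × 475 = 0.1568 mm.
This is smaller than the 0.31 mm clearance, so the strut expands freely without reaching the stop — the stress is zero.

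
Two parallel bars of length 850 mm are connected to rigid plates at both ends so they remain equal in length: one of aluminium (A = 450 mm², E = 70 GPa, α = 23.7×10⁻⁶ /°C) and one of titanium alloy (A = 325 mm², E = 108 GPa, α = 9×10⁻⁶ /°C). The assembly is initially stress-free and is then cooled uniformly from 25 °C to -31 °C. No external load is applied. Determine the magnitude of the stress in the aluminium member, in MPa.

σ ≈ 30.4 MPa (tensile)

The aluminium has the larger α, so on cooling it would change length more than the titanium alloy if both were free. The rigid plates force a common final length, so the aluminium is put into tension and the titanium alloy into compression, with equal and opposite forces P (no external load).
Compatibility of the two members (thermal + elastic change equal): (α₁ − α₂)ΔT = P·[1/(A₁E₁) + 1/(A₂E₂)].
|α₁ − α₂|·ΔT = 14.7×10⁻⁶ × 56 = 0.0008232.
1/(A₁E₁) + 1/(A₂E₂) = 1/(450×70×10³) + 1/(325×108×10³) = 6.024×10⁻⁸ N⁻¹.
So P = 0.0008232 / 6.024×10⁻⁸ = 13.67 kN.
σ_{aluminium} = P/A₁ = 13670/450 = 30.37 MPa, tensile.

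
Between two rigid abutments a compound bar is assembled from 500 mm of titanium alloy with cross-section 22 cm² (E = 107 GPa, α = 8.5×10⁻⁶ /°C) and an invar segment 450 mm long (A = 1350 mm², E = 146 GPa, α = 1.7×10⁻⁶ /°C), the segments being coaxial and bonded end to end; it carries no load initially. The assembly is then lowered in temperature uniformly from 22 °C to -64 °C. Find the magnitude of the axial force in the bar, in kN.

Free thermal contraction of the whole bar: Σ αᵢΔT Lᵢ = 8.5×10⁻⁶×86×500 + 1.7×10⁻⁶×86×450 = 0.4313 mm.
The walls prevent any net length change, so an axial force P (same in every segment) develops. Compatibility: P · Σ Lᵢ/(AᵢEᵢ) = δ_free.
The series flexibility is Σ Lᵢ/(AᵢEᵢ) = 500/(2200×107×10³) + 450/(1350×146×10³) = 4.407×10⁻⁶ mm/N.
Hence P = δ_free / Σ(L/AE) = 0.4313/4.407×10⁻⁶ = 97.86 kN (tensile).

P ≈ 97.9 kN (tensile)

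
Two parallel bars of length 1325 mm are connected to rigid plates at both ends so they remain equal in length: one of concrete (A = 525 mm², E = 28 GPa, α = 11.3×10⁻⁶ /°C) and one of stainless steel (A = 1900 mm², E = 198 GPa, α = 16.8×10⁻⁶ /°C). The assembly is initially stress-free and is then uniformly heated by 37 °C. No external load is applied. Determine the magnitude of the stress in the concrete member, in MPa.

Equilibrium of a rigid end plate with no external load gives equal and opposite internal forces ±P in the two members. Since α_{stainless steel} > α_{concrete}, heating drives the stainless steel into compression and the concrete into tension.
Equating the net (thermal + elastic) strains gives |α₁ − α₂|·ΔT = P·[1/(A₁E₁) + 1/(A₂E₂)].
|α₁ − α₂|·ΔT = 5.5×10⁻⁶ × 37 = 0.0002035.
1/(A₁E₁) + 1/(A₂E₂) = 1/(525×28×10³) + 1/(1900×198×10³) = 7.069×10⁻⁸ N⁻¹.
P = 0.0002035 / 7.069×10⁻⁸ = 2879 N = 2.879 kN.
σ_{concrete} = P/A₁ = 2879/525 = 5.484 MPa, tensile.

σ ≈ 5.48 MPa (tensile)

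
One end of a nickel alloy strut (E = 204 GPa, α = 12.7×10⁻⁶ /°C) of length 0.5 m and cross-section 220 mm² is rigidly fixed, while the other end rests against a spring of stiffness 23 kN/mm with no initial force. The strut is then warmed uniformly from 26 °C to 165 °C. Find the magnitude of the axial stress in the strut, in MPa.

σ ≈ 73.5 MPa (compressive)

Free thermal expansion: δ_free = αΔT L = 12.7×10⁻⁶ × 139 × 500 = 0.8826 mm.
Let P be the compressive force at the spring. The strut shortens elastically by PL/(AE) and the spring compresses by P/k; together these equal δ_free.
So P = δ_free / [L/(AE) + 1/k] = 0.8826 / [ 500/(220×204×10³) + 1/(23×10³) ].
P = 0.8826 / 5.462×10⁻⁵ = 16160 N.
σ = P/A = 16160/220 = 73.46 MPa.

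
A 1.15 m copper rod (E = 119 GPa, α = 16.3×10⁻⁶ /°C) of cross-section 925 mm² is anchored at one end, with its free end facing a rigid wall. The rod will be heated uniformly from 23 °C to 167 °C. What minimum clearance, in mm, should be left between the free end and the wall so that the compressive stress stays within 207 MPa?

g ≈ 0.699 mm

With no wall the rod would lengthen by αΔT L = 16.3×10⁻⁶ × 144 × 1150 = 2.699 mm.
At the allowable stress the elastic shortening the wall may impose is σL/E = 207 × 1150 / (119×10³) = 2 mm.
The gap must absorb the remainder: g_min = 2.699 − 2 = 0.6989 mm.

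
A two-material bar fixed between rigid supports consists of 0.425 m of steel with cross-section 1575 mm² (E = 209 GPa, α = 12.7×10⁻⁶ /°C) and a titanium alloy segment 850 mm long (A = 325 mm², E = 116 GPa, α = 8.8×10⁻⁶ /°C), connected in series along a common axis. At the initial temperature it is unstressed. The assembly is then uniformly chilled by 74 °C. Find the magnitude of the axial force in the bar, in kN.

If the supports were absent, the total length change would be Σ αᵢΔT Lᵢ = 12.7×10⁻⁶×74×425 + 8.8×10⁻⁶×74×850 = 0.9529 mm.
The rigid supports impose zero overall length change; the single axial force P common to all segments must satisfy P Σ Lᵢ/(AᵢEᵢ) = δ_free.
The series flexibility is Σ Lᵢ/(AᵢEᵢ) = 425/(1575×209×10³) + 850/(325×116×10³) = 2.384×10⁻⁵ mm/N.
P = 0.9529 / 2.384×10⁻⁵ = 39980 N = 39.98 kN, tensile.

P ≈ 40 kN (tensile)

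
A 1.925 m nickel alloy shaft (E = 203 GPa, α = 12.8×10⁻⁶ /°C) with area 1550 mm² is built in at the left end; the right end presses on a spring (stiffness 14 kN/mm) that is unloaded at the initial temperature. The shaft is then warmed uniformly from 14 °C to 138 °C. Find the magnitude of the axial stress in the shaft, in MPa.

If the spring were absent the shaft would lengthen by αΔT L = 12.8×10⁻⁶ × 124 × 1925 = 3.055 mm.
With a force P in the spring, the elastic change of the shaft is PL/(AE) and that of the spring is P/k; compatibility requires their sum to equal δ_free.
P [ L/(AE) + 1/k ] = δ_free → P [ 1925/(1550×203×10³) + 1/(14×10³) ] = 3.055.
P = 3.055 / 7.755×10⁻⁵ = 39400 N.
σ = P/A = 39400/1550 = 25.42 MPa.

σ ≈ 25.4 MPa (compressive)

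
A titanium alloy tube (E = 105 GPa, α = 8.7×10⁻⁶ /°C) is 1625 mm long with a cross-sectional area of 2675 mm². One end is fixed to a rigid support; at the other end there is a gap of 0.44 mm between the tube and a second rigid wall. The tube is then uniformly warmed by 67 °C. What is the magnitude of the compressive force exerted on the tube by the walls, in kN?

If the wall were absent the tube would grow by αΔT L = 8.7×10⁻⁶ × 67 × 1625 = 0.9472 mm.
The gap closes (δ_free > 0.44 mm) and the wall then resists a further 0.9472 − 0.44 = 0.5072 mm of expansion.
So σ = E(δ_free − g)/L = 105×10³ × 0.5072/1625 = 32.77 MPa.
Force on the wall = σA = 32.77 × 2675 mm² = 87.67 kN.

P ≈ 87.7 kN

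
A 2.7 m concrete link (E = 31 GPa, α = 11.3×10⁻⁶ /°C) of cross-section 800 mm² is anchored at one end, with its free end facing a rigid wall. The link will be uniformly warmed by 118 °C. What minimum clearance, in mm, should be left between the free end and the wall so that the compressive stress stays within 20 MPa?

g ≈ 1.86 mm

Free expansion if unrestrained: δ_free = αΔT L = 11.3×10⁻⁶ × 118 × 2700 = 3.6 mm.
A stress of 20 MPa corresponds to the wall pushing the link back by σL/E = 20×2700/(31×10³) = 1.742 mm.
The gap must absorb the remainder: g_min = 3.6 − 1.742 = 1.858 mm.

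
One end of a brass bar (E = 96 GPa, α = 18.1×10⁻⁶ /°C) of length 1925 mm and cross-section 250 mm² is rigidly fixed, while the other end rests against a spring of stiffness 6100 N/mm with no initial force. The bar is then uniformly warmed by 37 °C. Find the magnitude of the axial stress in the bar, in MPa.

σ ≈ 21.1 MPa (compressive)

The unrestrained thermal change is αΔT L = 18.1×10⁻⁶ × 37 × 1925 = 1.289 mm.
With a force P in the spring, the elastic change of the bar is PL/(AE) and that of the spring is P/k; compatibility requires their sum to equal δ_free.
P [ L/(AE) + 1/k ] = δ_free → P [ 1925/(250×96×10³) + 1/(6100) ] = 1.289.
P = 1.289 / 0.0002441 = 5280 N.
σ = P/A = 5280/250 = 21.12 MPa.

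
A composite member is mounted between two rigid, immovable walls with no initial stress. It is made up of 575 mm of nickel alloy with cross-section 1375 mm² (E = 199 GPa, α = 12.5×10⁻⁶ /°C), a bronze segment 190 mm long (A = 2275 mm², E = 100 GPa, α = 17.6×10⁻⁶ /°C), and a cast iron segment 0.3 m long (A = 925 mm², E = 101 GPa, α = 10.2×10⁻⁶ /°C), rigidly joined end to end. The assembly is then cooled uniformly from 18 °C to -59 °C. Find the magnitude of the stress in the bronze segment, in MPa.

Free thermal contraction of the whole bar: Σ αᵢΔT Lᵢ = 12.5×10⁻⁶×77×575 + 17.6×10⁻⁶×77×190 + 10.2×10⁻⁶×77×300 = 1.047 mm.
The walls prevent any net length change, so an axial force P (same in every segment) develops. Compatibility: P · Σ Lᵢ/(AᵢEᵢ) = δ_free.
The series flexibility is Σ Lᵢ/(AᵢEᵢ) = 575/(1375×199×10³) + 190/(2275×100×10³) + 300/(925×101×10³) = 6.148×10⁻⁶ mm/N.
P = 1.047 / 6.148×10⁻⁶ = 170200 N = 170.2 kN, tensile.
σ_{bronze} = P / A = 170200 / 2275 = 74.83 MPa.

σ ≈ 74.8 MPa (tensile)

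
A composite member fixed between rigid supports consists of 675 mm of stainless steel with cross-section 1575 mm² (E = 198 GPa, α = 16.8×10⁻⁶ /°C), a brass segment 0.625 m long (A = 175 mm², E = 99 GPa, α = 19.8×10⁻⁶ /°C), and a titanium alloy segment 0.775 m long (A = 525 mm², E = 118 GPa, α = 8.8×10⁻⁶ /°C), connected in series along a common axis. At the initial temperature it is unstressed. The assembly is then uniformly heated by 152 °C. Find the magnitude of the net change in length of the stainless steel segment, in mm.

Free thermal expansion of the whole bar: Σ αᵢΔT Lᵢ = 16.8×10⁻⁶×152×675 + 19.8×10⁻⁶×152×625 + 8.8×10⁻⁶×152×775 = 4.641 mm.
The walls prevent any net length change, so an axial force P (same in every segment) develops. Compatibility: P · Σ Lᵢ/(AᵢEᵢ) = δ_free.
The series flexibility is Σ Lᵢ/(AᵢEᵢ) = 675/(1575×198×10³) + 625/(175×99×10³) + 775/(525×118×10³) = 5.075×10⁻⁵ mm/N.
So P = 4.641 / 5.075×10⁻⁵ = 91.46 kN, compressive.
For the stainless steel segment, free thermal change = 16.8×10⁻⁶×152×675 = 1.724 mm and elastic change from P = 91460×675/(1575×198×10³) = 0.198 mm; these oppose, so the net change is 1.53 mm (segment lengthens).

|ΔL| ≈ 1.53 mm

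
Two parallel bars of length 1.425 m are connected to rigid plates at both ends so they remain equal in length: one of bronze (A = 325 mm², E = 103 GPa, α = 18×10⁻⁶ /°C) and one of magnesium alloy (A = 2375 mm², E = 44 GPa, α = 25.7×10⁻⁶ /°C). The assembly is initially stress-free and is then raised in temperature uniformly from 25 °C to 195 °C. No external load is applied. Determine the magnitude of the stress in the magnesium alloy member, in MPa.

Equilibrium of a rigid end plate with no external load gives equal and opposite internal forces ±P in the two members. Since α_{magnesium alloy} > α_{bronze}, heating drives the magnesium alloy into compression and the bronze into tension.
Equating the net (thermal + elastic) strains gives |α₁ − α₂|·ΔT = P·[1/(A₁E₁) + 1/(A₂E₂)].
|α₁ − α₂|·ΔT = 7.7×10⁻⁶ × 170 = 0.001309.
1/(A₁E₁) + 1/(A₂E₂) = 1/(325×103×10³) + 1/(2375×44×10³) = 3.944×10⁻⁸ N⁻¹.
So P = 0.001309 / 3.944×10⁻⁸ = 33.19 kN.
σ_{magnesium alloy} = P/A₂ = 33190/2375 = 13.97 MPa, compressive.

σ ≈ 14 MPa (compressive)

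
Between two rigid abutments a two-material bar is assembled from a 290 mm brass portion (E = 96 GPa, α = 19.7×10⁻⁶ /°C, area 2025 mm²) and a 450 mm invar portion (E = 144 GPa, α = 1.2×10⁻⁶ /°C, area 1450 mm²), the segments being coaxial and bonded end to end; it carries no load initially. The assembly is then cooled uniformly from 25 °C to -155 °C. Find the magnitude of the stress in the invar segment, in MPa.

σ ≈ 213 MPa (tensile)

Free thermal contraction of the whole bar: Σ αᵢΔT Lᵢ = 19.7×10⁻⁶×180×290 + 1.2×10⁻⁶×180×450 = 1.126 mm.
Since the ends are fixed, an axial force P builds up, equal in every segment, with P · Σ Lᵢ/(AᵢEᵢ) = δ_free.
The series flexibility is Σ Lᵢ/(AᵢEᵢ) = 290/(2025×96×10³) + 450/(1450×144×10³) = 3.647×10⁻⁶ mm/N.
So P = 1.126 / 3.647×10⁻⁶ = 308.6 kN, tensile.
σ_{invar} = P / A = 308600 / 1450 = 212.8 MPa.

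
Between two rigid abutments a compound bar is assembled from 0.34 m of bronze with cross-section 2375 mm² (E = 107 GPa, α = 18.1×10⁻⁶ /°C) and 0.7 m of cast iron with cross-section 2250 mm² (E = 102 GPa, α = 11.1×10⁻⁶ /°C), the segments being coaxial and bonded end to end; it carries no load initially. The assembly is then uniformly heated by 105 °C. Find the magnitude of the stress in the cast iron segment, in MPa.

Free thermal expansion of the whole bar: Σ αᵢΔT Lᵢ = 18.1×10⁻⁶×105×340 + 11.1×10⁻⁶×105×700 = 1.462 mm.
The walls prevent any net length change, so an axial force P (same in every segment) develops. Compatibility: P · Σ Lᵢ/(AᵢEᵢ) = δ_free.
Σ Lᵢ/(AᵢEᵢ) = 340/(2375×107×10³) + 700/(2250×102×10³) = 4.388×10⁻⁶ mm/N.
Hence P = δ_free / Σ(L/AE) = 1.462/4.388×10⁻⁶ = 333.2 kN (compressive).
σ_{cast iron} = P / A = 333200 / 2250 = 148.1 MPa.

σ ≈ 148 MPa (compressive)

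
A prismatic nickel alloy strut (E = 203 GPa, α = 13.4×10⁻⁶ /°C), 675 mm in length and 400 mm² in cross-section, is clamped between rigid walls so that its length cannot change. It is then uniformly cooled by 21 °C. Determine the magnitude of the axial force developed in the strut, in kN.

P ≈ 22.8 kN (tensile)

The ends cannot move, so σ = EαΔT = 203×10³ × 13.4×10⁻⁶ × 21 = 57.12 MPa.
Then P = σA = 57.12 × 400 mm² = 22.85 kN, tensile.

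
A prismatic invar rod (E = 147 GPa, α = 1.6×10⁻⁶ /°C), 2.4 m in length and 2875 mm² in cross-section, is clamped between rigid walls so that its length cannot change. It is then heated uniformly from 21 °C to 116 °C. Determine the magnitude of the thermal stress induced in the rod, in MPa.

With length fixed, the mechanical strain must cancel the thermal strain αΔT = 1.6×10⁻⁶ × 95 = 152×10⁻⁶.
σ = EαΔT = 147×10³ × 1.6×10⁻⁶ × 95 = 22.34 MPa (compressive; the rod is trying to expand).

σ ≈ 22.3 MPa (compressive)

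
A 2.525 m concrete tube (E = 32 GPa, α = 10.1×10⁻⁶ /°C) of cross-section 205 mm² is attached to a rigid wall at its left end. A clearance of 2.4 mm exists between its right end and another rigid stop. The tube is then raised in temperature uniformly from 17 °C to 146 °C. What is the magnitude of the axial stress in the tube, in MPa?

If the wall were absent the tube would grow by αΔT L = 10.1×10⁻⁶ × 129 × 2525 = 3.29 mm.
After closing the 2.4 mm clearance, 3.29 − 2.4 = 0.8898 mm of expansion remains to be suppressed by the wall.
Compatibility: PL/(AE) = 0.8898 mm, so σ = P/A = E × (0.8898/2525) = 11.28 MPa.

σ ≈ 11.3 MPa (compressive)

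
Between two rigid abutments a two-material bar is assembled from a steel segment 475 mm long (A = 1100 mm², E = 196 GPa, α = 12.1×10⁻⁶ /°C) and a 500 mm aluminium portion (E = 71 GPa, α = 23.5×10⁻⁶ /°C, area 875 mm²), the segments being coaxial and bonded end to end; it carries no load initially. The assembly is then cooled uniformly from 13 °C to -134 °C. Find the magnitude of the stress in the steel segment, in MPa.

Free thermal contraction of the whole bar: Σ αᵢΔT Lᵢ = 12.1×10⁻⁶×147×475 + 23.5×10⁻⁶×147×500 = 2.572 mm.
The walls prevent any net length change, so an axial force P (same in every segment) develops. Compatibility: P · Σ Lᵢ/(AᵢEᵢ) = δ_free.
Σ Lᵢ/(AᵢEᵢ) = 475/(1100×196×10³) + 500/(875×71×10³) = 1.025×10⁻⁵ mm/N.
So P = 2.572 / 1.025×10⁻⁵ = 250.9 kN, tensile.
σ_{steel} = P / A = 250900 / 1100 = 228.1 MPa.

σ ≈ 228 MPa (tensile)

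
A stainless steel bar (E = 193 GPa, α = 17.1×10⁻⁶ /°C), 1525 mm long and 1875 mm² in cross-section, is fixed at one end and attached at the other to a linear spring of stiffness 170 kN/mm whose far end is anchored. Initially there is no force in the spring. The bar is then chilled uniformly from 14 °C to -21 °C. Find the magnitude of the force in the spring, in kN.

Free thermal contraction: δ_free = αΔT L = 17.1×10⁻⁶ × 35 × 1525 = 0.9127 mm.
Let P be the tensile force in the spring. The bar extends elastically by PL/(AE) and the spring stretches by P/k; together these equal δ_free.
P [ L/(AE) + 1/k ] = δ_free → P [ 1525/(1875×193×10³) + 1/(170×10³) ] = 0.9127.
P = 0.9127 / 1.01×10⁻⁵ = 90400 N.

P ≈ 90.4 kN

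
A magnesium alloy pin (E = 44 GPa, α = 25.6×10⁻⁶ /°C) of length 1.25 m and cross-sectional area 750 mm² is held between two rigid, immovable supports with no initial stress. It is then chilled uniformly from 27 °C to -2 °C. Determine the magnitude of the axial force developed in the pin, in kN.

The ends cannot move, so σ = EαΔT = 44×10³ × 25.6×10⁻⁶ × 29 = 32.67 MPa.
Then P = σA = 32.67 × 750 mm² = 24.5 kN, tensile.

P ≈ 24.5 kN (tensile)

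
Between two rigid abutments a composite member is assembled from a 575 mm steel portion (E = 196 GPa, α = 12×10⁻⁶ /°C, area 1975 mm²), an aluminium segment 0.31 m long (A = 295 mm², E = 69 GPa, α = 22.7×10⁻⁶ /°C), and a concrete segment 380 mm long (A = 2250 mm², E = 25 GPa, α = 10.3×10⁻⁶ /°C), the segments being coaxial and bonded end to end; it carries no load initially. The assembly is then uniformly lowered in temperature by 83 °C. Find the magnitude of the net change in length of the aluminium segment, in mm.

|ΔL| ≈ 0.377 mm

With the walls removed the bar would change length by δ_free = Σ αᵢΔT Lᵢ = 12×10⁻⁶×83×575 + 22.7×10⁻⁶×83×310 + 10.3×10⁻⁶×83×380 = 1.482 mm.
The rigid supports impose zero overall length change; the single axial force P common to all segments must satisfy P Σ Lᵢ/(AᵢEᵢ) = δ_free.
The series flexibility is Σ Lᵢ/(AᵢEᵢ) = 575/(1975×196×10³) + 310/(295×69×10³) + 380/(2250×25×10³) = 2.347×10⁻⁵ mm/N.
So P = 1.482 / 2.347×10⁻⁵ = 63.13 kN, tensile.
For the aluminium segment, free thermal change = 22.7×10⁻⁶×83×310 = 0.5841 mm and elastic change from P = 63130×310/(295×69×10³) = 0.9614 mm; these oppose, so the net change is 0.377 mm (segment lengthens).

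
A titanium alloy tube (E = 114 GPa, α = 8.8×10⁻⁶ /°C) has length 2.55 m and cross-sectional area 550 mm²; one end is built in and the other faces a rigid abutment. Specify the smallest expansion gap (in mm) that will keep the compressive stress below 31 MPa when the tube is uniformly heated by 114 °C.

g ≈ 1.86 mm

Free expansion if unrestrained: δ_free = αΔT L = 8.8×10⁻⁶ × 114 × 2550 = 2.558 mm.
At the allowable stress the elastic shortening the wall may impose is σL/E = 31 × 2550 / (114×10³) = 0.6934 mm.
The gap must absorb the remainder: g_min = 2.558 − 0.6934 = 1.865 mm.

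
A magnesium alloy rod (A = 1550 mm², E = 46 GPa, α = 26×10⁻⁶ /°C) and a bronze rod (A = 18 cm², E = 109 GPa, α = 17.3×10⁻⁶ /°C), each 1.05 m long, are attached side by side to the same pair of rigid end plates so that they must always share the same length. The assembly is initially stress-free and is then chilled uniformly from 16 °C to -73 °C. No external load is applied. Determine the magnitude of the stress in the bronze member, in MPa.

Both members must finish at the same length. With the larger α, the magnesium alloy tends to over-contract; the plates restrain it, putting the magnesium alloy in tension and the bronze in compression. With no external load the two internal forces are equal and opposite, magnitude P.
Compatibility of the two members (thermal + elastic change equal): (α₁ − α₂)ΔT = P·[1/(A₁E₁) + 1/(A₂E₂)].
|α₁ − α₂|·ΔT = 8.7×10⁻⁶ × 89 = 0.0007743.
1/(A₁E₁) + 1/(A₂E₂) = 1/(1550×46×10³) + 1/(1800×109×10³) = 1.912×10⁻⁸ N⁻¹.
So P = 0.0007743 / 1.912×10⁻⁸ = 40.49 kN.
σ_{bronze} = P/A₂ = 40490/1800 = 22.5 MPa, compressive.

σ ≈ 22.5 MPa (compressive)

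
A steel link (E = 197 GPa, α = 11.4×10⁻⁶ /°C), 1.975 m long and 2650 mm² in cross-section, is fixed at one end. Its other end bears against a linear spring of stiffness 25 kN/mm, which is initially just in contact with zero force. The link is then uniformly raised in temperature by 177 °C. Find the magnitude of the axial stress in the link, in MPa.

Free thermal expansion: δ_free = αΔT L = 11.4×10⁻⁶ × 177 × 1975 = 3.985 mm.
With a force P in the spring, the elastic change of the link is PL/(AE) and that of the spring is P/k; compatibility requires their sum to equal δ_free.
So P = δ_free / [L/(AE) + 1/k] = 3.985 / [ 1975/(2650×197×10³) + 1/(25×10³) ].
P = 3.985 / 4.378×10⁻⁵ = 91020 N.
σ = P/A = 91020/2650 = 34.35 MPa.

σ ≈ 34.3 MPa (compressive)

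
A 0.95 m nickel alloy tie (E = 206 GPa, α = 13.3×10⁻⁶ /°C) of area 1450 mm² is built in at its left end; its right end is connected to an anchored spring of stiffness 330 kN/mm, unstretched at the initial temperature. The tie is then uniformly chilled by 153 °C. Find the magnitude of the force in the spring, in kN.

P ≈ 311 kN

The unrestrained thermal change is αΔT L = 13.3×10⁻⁶ × 153 × 950 = 1.933 mm.
With a force P in the spring, the elastic change of the tie is PL/(AE) and that of the spring is P/k; compatibility requires their sum to equal δ_free.
P [ L/(AE) + 1/k ] = δ_free → P [ 950/(1450×206×10³) + 1/(330×10³) ] = 1.933.
P = 1.933 / 6.211×10⁻⁶ = 311300 N.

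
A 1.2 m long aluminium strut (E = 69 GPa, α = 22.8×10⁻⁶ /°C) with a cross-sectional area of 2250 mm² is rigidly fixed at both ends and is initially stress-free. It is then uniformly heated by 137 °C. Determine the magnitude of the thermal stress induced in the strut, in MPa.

σ ≈ 216 MPa (compressive)

The supports are rigid, so the total axial strain is zero. The restrained thermal strain is ε = αΔT = 22.8×10⁻⁶ × 137 = 3123.6×10⁻⁶.
Hence σ = E·αΔT = 69×10³ × 3123.6×10⁻⁶ = 215.5 MPa, compressive.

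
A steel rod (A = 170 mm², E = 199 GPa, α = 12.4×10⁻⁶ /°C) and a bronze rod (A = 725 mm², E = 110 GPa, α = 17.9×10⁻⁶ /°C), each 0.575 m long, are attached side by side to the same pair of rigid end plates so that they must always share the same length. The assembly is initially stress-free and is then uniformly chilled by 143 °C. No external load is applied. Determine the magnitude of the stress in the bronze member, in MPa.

σ ≈ 25.8 MPa (tensile)

Both members must finish at the same length. With the larger α, the bronze tends to over-contract; the plates restrain it, putting the bronze in tension and the steel in compression. With no external load the two internal forces are equal and opposite, magnitude P.
Setting the final lengths equal and cancelling L: (α₁ − α₂)ΔT = P/(A₁E₁) + P/(A₂E₂).
|α₁ − α₂|·ΔT = 5.5×10⁻⁶ × 143 = 0.0007865.
1/(A₁E₁) + 1/(A₂E₂) = 1/(170×199×10³) + 1/(725×110×10³) = 4.21×10⁻⁸ N⁻¹.
P = 0.0007865 / 4.21×10⁻⁸ = 18680 N = 18.68 kN.
σ_{bronze} = P/A₂ = 18680/725 = 25.77 MPa, tensile.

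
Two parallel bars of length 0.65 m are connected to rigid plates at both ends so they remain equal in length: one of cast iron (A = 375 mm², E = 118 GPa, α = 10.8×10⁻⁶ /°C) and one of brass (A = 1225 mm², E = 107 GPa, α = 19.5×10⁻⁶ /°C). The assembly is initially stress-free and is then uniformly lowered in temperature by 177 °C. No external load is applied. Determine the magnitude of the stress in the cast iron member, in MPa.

σ ≈ 136 MPa (compressive)

Both members must finish at the same length. With the larger α, the brass tends to over-contract; the plates restrain it, putting the brass in tension and the cast iron in compression. With no external load the two internal forces are equal and opposite, magnitude P.
Equating the net (thermal + elastic) strains gives |α₁ − α₂|·ΔT = P·[1/(A₁E₁) + 1/(A₂E₂)].
|α₁ − α₂|·ΔT = 8.7×10⁻⁶ × 177 = 0.00154.
1/(A₁E₁) + 1/(A₂E₂) = 1/(375×118×10³) + 1/(1225×107×10³) = 3.023×10⁻⁸ N⁻¹.
So P = 0.00154 / 3.023×10⁻⁸ = 50.94 kN.
σ_{cast iron} = P/A₁ = 50940/375 = 135.8 MPa, compressive.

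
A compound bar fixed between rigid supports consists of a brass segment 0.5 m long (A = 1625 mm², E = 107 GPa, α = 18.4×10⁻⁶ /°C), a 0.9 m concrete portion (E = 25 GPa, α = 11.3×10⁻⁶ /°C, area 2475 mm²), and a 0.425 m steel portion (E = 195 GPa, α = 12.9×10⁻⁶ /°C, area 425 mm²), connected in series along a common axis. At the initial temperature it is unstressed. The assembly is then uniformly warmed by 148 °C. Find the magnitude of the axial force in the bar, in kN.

P ≈ 163 kN (compressive)

With the walls removed the bar would change length by δ_free = Σ αᵢΔT Lᵢ = 18.4×10⁻⁶×148×500 + 11.3×10⁻⁶×148×900 + 12.9×10⁻⁶×148×425 = 3.678 mm.
Since the ends are fixed, an axial force P builds up, equal in every segment, with P · Σ Lᵢ/(AᵢEᵢ) = δ_free.
The series flexibility is Σ Lᵢ/(AᵢEᵢ) = 500/(1625×107×10³) + 900/(2475×25×10³) + 425/(425×195×10³) = 2.255×10⁻⁵ mm/N.
P = 3.678 / 2.255×10⁻⁵ = 163100 N = 163.1 kN, compressive.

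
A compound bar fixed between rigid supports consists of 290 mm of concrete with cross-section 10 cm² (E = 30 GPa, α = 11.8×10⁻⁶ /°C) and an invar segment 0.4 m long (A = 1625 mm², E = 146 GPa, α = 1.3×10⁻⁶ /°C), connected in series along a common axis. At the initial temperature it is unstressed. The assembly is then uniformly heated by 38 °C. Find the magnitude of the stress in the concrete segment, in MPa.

σ ≈ 13.2 MPa (compressive)

With the walls removed the bar would change length by δ_free = Σ αᵢΔT Lᵢ = 11.8×10⁻⁶×38×290 + 1.3×10⁻⁶×38×400 = 0.1498 mm.
Since the ends are fixed, an axial force P builds up, equal in every segment, with P · Σ Lᵢ/(AᵢEᵢ) = δ_free.
Σ Lᵢ/(AᵢEᵢ) = 290/(1000×30×10³) + 400/(1625×146×10³) = 1.135×10⁻⁵ mm/N.
P = 0.1498 / 1.135×10⁻⁵ = 13190 N = 13.19 kN, compressive.
σ_{concrete} = P / A = 13190 / 1000 = 13.19 MPa.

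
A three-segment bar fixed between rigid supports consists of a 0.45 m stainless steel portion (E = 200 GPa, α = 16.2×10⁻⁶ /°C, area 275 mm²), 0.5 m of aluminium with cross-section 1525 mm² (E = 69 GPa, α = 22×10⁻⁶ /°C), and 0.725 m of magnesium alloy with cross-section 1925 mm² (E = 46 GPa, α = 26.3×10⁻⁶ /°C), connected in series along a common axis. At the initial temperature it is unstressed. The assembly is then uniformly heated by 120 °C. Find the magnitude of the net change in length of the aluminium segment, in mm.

Free thermal expansion of the whole bar: Σ αᵢΔT Lᵢ = 16.2×10⁻⁶×120×450 + 22×10⁻⁶×120×500 + 26.3×10⁻⁶×120×725 = 4.483 mm.
Since the ends are fixed, an axial force P builds up, equal in every segment, with P · Σ Lᵢ/(AᵢEᵢ) = δ_free.
The series flexibility is Σ Lᵢ/(AᵢEᵢ) = 450/(275×200×10³) + 500/(1525×69×10³) + 725/(1925×46×10³) = 2.112×10⁻⁵ mm/N.
So P = 4.483 / 2.112×10⁻⁵ = 212.2 kN, compressive.
For the aluminium segment, free thermal change = 22×10⁻⁶×120×500 = 1.32 mm and elastic change from P = 212200×500/(1525×69×10³) = 1.009 mm; these oppose, so the net change is 0.311 mm (segment lengthens).

|ΔL| ≈ 0.311 mm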